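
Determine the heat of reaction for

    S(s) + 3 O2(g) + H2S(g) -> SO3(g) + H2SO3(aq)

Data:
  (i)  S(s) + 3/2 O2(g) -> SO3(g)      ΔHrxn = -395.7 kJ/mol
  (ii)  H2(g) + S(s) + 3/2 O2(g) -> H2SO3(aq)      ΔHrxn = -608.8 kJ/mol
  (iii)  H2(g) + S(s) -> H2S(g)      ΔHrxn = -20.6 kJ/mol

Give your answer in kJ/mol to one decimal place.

(i) as written: -395.7 kJ/mol
(ii) as written: -608.8 kJ/mol
(iii) reversed: +20.6 kJ/mol
ΔHrxn = (-395.7) + (-608.8) + (+20.6) = -983.9 kJ/mol

ΔHrxn = -983.9 kJ/mol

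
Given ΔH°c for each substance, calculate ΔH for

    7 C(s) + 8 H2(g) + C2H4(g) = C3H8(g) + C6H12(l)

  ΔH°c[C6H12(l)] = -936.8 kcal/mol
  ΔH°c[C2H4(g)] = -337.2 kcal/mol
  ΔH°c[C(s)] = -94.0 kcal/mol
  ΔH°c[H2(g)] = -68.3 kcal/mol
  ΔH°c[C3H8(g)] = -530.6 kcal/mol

Using ΔH = Σ nΔHc°(reactants) − Σ nΔHc°(products):
= [7·(-94.0) + 8·(-68.3) + 1·(-337.2)] − [1·(-530.6) + 1·(-936.8)]
= -74.2 kcal/mol

ΔH = -74.2 kcal/mol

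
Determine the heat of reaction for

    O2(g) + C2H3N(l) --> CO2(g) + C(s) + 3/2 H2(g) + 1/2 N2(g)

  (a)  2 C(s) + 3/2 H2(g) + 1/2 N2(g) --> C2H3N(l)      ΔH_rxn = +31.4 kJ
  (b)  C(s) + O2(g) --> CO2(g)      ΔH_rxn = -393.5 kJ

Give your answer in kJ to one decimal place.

ΔH_rxn = -424.9 kJ

(a) reversed: -31.4 kJ
(b) as written: -393.5 kJ
By Hess's law, ΔH_rxn = (-31.4) + (-393.5) = -424.9 kJ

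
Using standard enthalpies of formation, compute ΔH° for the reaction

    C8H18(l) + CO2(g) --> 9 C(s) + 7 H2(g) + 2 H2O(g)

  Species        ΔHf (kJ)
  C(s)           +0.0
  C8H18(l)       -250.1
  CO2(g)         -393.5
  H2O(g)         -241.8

Products: 9·(+0.0) + 7·(+0.0) + 2·(-241.8) = -483.6
Reactants: 1·(-250.1) + 1·(-393.5) = -643.6
ΔH° = (-483.6) − (-643.6) = 160.0 kJ

ΔH° = 160.0 kJ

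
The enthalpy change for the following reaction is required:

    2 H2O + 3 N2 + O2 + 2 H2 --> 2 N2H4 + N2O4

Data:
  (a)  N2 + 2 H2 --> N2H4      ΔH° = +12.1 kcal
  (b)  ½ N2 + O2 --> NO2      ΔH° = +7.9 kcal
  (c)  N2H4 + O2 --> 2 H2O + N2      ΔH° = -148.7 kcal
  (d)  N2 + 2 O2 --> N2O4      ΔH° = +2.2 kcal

ΔH° = 163.0 kcal

(a) as written (H2 already on the reactant side): +12.1 kcal
(b): not needed (NO2 appears nowhere else).
(c) reversed (reverse to put H2O on the reactant side): +148.7 kcal
(d) as written (N2O4 already on the product side): +2.2 kcal
By Hess's law, ΔH° = (+12.1) + (+148.7) + (+2.2) = 163.0 kcal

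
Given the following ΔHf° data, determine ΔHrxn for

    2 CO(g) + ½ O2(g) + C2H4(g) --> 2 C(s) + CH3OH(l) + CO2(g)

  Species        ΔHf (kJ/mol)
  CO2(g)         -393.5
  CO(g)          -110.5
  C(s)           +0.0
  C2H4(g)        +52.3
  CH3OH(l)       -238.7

ΔHrxn = -463.5 kJ/mol

Products: 2·(+0.0) + 1·(-238.7) + 1·(-393.5) = -632.2
Reactants: 2·(-110.5) + 1/2·(+0.0) + 1·(+52.3) = -168.7
ΔHrxn = (-632.2) − (-168.7) = -463.5 kJ/mol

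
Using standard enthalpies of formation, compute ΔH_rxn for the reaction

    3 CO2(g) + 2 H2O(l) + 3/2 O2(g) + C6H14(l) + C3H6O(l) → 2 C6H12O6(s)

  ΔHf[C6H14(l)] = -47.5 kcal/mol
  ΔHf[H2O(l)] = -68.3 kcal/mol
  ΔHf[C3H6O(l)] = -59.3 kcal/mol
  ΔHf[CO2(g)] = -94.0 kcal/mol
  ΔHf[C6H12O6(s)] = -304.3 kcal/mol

ΔH_rxn = -83.2 kcal/mol

Products: 2·(-304.3) = -608.6
Reactants: 3·(-94.0) + 2·(-68.3) + 3/2·(+0.0) + 1·(-47.5) + 1·(-59.3) = -525.4
ΔH_rxn = (-608.6) − (-525.4) = -83.2 kcal/mol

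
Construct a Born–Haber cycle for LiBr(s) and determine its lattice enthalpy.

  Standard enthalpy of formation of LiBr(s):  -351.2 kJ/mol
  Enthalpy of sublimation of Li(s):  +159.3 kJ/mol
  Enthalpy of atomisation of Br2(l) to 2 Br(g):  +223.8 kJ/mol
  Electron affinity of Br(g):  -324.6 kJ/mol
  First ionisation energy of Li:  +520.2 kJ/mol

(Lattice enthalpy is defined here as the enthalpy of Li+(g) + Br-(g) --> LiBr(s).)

U = -818.0 kJ/mol

ΔHf° = 1·ΔHsub + 1·(ΣIE) + 1/2·D(Br2) + 1·EA + U
-351.2 = 1·(+159.3) + 1·(+520.2) + 1/2·(+223.8) + 1·(-324.6) + U
U = -351.2 − (+466.8) = -818.0 kJ/mol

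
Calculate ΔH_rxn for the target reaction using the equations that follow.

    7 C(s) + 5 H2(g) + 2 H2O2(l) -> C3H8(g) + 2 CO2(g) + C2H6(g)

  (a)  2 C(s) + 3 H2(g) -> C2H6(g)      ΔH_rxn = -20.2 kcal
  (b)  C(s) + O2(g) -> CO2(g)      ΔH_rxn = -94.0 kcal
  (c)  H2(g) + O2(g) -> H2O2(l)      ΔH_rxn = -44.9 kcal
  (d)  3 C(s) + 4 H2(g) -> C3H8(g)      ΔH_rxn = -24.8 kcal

ΔH_rxn = -143.2 kcal

(a) as written: -20.2 kcal
(b) × 2: (2)·(-94.0) = -188.0 kcal
(c) reversed and × 2: (-2)·(-44.9) = +89.8 kcal
(d) as written: -24.8 kcal
Combining the equations, ΔH_rxn = (-20.2) + (-188.0) + (+89.8) + (-24.8) = -143.2 kcal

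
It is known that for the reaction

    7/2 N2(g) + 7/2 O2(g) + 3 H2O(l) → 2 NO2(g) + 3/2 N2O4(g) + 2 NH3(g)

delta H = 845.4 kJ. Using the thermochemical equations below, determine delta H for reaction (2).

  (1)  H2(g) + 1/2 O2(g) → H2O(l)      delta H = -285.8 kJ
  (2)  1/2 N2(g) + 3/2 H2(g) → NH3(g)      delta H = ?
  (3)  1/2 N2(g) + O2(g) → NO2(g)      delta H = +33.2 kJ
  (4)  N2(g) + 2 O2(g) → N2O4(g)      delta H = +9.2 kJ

delta H = -46.1 kJ

(1) reversed and × 3 (H2O(l) must end up as a reactant; scale by 3 for the 3 H2O(l)): (-3)·(-285.8) = +857.4 kJ
(2) × 2 (×2 to match 2 NH3(g) in the target): contributes 2·x
(3) × 2 (×2 to match 2 NO2(g) in the target): (2)·(+33.2) = +66.4 kJ
(4) × 3/2 (scale by 3/2 for the 3/2 N2O4(g)): (3/2)·(+9.2) = +13.8 kJ
+845.4 = (+857.4) + (+66.4) + (+13.8) + 2·x
x = (+845.4 − (+937.6)) / (2) = -46.1 kJ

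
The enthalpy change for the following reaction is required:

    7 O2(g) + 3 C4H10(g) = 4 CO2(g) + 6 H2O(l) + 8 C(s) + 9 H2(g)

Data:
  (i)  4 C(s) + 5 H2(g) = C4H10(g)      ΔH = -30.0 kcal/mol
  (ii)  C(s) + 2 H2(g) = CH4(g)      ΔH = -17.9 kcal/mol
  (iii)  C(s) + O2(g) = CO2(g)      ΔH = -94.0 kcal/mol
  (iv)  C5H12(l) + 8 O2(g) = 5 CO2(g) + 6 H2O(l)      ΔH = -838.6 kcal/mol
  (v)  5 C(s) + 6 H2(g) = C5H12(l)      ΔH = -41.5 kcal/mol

ΔH = -696.1 kcal/mol

(i) reversed and × 3 (reverse to put C4H10(g) on the reactant side; scale by 3 for the 3 C4H10(g)): (-3)·(-30.0) = +90.0 kcal/mol
(ii): not needed (CH4(g) appears nowhere else).
(iii) reversed: +94.0 kcal/mol
(iv) as written (H2O(l) already on the product side): -838.6 kcal/mol
(v) as written: -41.5 kcal/mol
ΔH = (-3)·(-30.0) + (-1)·(-94.0) + (1)·(-838.6) + (1)·(-41.5) = -696.1 kcal/mol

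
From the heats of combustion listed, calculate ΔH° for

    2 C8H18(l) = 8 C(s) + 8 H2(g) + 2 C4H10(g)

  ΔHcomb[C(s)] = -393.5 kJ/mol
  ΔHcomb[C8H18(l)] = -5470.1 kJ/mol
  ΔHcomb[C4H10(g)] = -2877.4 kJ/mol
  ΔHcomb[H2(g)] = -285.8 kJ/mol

ΔH° = 249.0 kJ/mol

Using ΔH = Σ nΔHc°(reactants) − Σ nΔHc°(products):
= [2·(-5470.1)] − [8·(-393.5) + 8·(-285.8) + 2·(-2877.4)]
= 249.0 kJ/mol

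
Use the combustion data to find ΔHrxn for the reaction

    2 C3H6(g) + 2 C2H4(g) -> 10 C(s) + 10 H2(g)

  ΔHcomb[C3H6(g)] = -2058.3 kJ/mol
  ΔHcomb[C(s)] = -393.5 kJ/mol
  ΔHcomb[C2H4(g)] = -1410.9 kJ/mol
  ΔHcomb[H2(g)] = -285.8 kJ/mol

With combustion enthalpies, reactants minus products:
= [2·(-2058.3) + 2·(-1410.9)] − [10·(-393.5) + 10·(-285.8)]
= -145.4 kJ/mol

ΔHrxn = -145.4 kJ/mol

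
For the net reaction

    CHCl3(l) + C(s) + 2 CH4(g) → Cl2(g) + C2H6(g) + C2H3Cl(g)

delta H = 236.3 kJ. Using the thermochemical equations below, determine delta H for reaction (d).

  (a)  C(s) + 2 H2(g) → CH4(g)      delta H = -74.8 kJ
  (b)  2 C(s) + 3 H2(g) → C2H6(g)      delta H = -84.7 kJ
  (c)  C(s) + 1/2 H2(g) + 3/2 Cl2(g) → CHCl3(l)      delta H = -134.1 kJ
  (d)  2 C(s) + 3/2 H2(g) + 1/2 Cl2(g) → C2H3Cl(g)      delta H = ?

delta H = 37.3 kJ

(a) reversed and × 2: (-2)·(-74.8) = +149.6 kJ
(b) as written: -84.7 kJ
(c) reversed: +134.1 kJ
(d) as written: contributes x
+236.3 = (+149.6) + (-84.7) + (+134.1) + x
x = (+236.3 − (+199.0)) / (1) = 37.3 kJ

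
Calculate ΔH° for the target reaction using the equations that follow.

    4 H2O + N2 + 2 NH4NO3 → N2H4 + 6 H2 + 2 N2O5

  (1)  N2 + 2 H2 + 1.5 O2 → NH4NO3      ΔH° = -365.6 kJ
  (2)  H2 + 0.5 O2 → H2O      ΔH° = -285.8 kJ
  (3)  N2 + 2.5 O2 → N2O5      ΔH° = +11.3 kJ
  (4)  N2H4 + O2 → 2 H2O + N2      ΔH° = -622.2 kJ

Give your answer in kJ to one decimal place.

ΔH° = 1947.6 kJ

(1) reversed and × 2 (NH4NO3 must end up as a reactant; scale by 2 for the 2 NH4NO3): (-2)·(-365.6) = +731.2 kJ
(2) reversed and × 2: (-2)·(-285.8) = +571.6 kJ
(3) × 2 (×2 to match 2 N2O5 in the target): (2)·(+11.3) = +22.6 kJ
(4) reversed (reverse to put N2H4 on the product side): +622.2 kJ
By Hess's law, ΔH° = (-2)·(-365.6) + (-2)·(-285.8) + (2)·(+11.3) + (-1)·(-622.2) = 1947.6 kJ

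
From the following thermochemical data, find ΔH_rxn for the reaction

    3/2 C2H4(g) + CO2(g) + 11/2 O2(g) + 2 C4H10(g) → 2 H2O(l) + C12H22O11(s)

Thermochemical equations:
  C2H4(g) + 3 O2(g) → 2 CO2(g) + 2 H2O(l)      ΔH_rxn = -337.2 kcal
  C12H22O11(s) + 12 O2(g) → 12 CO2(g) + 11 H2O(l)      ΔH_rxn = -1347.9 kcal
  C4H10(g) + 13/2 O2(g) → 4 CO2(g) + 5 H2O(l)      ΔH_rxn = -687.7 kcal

equation 1 × 3/2 (×3/2 to match 3/2 C2H4(g) in the target): (3/2)·(-337.2) = -505.8 kcal
equation 2 reversed (reverse to put C12H22O11(s) on the product side): +1347.9 kcal
equation 3 × 2 (scale by 2 for the 2 C4H10(g)): (2)·(-687.7) = -1375.4 kcal
Summing the manipulated equations, ΔH_rxn = (3/2)·(-337.2) + (-1)·(-1347.9) + (2)·(-687.7) = -533.3 kcal

ΔH_rxn = -533.3 kcal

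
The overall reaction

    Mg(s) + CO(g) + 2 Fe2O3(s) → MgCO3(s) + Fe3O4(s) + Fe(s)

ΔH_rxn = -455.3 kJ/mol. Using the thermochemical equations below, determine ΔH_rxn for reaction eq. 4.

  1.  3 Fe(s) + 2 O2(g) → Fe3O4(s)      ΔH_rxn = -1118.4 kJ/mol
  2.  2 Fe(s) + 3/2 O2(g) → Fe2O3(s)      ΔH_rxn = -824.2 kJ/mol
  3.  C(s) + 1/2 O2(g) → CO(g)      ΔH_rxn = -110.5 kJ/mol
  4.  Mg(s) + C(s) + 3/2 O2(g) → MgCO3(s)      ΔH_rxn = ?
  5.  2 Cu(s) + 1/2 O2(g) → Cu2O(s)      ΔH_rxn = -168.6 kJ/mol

eq. 1 as written (Fe3O4(s) already on the product side): -1118.4 kJ/mol
eq. 2 reversed and × 2 (Fe2O3(s) must end up as a reactant; scale by 2 for the 2 Fe2O3(s)): (-2)·(-824.2) = +1648.4 kJ/mol
eq. 3 reversed (CO(g) must end up as a reactant): +110.5 kJ/mol
eq. 4 as written (MgCO3(s) already on the product side): contributes x
eq. 5: not needed (Cu(s) appears nowhere else).
-455.3 = (-1118.4) + (+1648.4) + (+110.5) + x
x = (-455.3 − (+640.5)) / (1) = -1095.8 kJ/mol

ΔH_rxn = -1095.8 kJ/mol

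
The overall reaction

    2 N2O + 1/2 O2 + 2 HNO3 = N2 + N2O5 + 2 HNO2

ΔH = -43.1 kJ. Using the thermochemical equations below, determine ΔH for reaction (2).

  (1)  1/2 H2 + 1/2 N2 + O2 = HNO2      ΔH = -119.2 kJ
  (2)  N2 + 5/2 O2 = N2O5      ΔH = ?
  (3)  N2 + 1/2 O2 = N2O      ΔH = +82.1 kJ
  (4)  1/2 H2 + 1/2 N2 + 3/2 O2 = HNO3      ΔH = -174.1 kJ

ΔH = 11.3 kJ

(1) × 2: (2)·(-119.2) = -238.4 kJ
(2) as written: contributes x
(3) reversed and × 2: (-2)·(+82.1) = -164.2 kJ
(4) reversed and × 2: (-2)·(-174.1) = +348.2 kJ
-43.1 = (-238.4) + (-164.2) + (+348.2) + x
x = (-43.1 − (-54.4)) / (1) = 11.3 kJ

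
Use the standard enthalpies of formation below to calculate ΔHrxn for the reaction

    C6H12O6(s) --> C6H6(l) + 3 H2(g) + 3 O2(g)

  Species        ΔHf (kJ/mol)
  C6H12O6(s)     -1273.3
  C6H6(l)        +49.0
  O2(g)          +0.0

ΔH°rxn = Σ nΔHf°(products) − Σ nΔHf°(reactants).
Products: 1·(+49.0) + 3·(+0.0) + 3·(+0.0) = +49.0
Reactants: 1·(-1273.3) = -1273.3
ΔHrxn = (+49.0) − (-1273.3) = 1322.3 kJ/mol

ΔHrxn = 1322.3 kJ/mol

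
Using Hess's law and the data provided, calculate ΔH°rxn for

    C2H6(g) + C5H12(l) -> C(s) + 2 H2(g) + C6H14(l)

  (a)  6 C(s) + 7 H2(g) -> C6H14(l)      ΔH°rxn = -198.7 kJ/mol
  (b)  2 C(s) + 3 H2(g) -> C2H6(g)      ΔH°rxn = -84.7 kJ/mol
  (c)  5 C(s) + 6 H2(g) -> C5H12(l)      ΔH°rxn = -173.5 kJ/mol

ΔH°rxn = 59.5 kJ/mol

(a) as written (C6H14(l) already on the product side): -198.7 kJ/mol
(b) reversed (C2H6(g) must end up as a reactant): +84.7 kJ/mol
(c) reversed (reverse to put C5H12(l) on the reactant side): +173.5 kJ/mol
Combining the equations, ΔH°rxn = (-198.7) + (+84.7) + (+173.5) = 59.5 kJ/mol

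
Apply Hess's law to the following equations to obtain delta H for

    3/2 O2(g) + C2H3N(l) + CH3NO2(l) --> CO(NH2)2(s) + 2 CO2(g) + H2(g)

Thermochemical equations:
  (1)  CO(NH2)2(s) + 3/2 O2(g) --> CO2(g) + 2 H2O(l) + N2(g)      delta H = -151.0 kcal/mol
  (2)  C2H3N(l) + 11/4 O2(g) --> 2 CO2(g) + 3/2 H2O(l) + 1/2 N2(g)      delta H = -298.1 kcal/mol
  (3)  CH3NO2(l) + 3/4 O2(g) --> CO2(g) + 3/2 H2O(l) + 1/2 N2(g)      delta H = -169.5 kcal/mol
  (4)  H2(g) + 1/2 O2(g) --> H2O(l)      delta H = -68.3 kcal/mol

(1) reversed: +151.0 kcal/mol
(2) as written: -298.1 kcal/mol
(3) as written: -169.5 kcal/mol
(4) reversed: +68.3 kcal/mol
delta H = (+151.0) + (-298.1) + (-169.5) + (+68.3) = -248.3 kcal/mol

delta H = -248.3 kcal/mol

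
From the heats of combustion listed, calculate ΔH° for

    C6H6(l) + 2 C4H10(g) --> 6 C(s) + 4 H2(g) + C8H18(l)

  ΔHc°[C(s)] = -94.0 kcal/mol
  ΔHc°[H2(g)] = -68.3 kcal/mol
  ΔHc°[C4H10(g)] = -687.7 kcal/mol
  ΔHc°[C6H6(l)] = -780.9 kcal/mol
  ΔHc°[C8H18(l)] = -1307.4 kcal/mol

Using ΔH = Σ nΔHc°(reactants) − Σ nΔHc°(products):
= [1·(-780.9) + 2·(-687.7)] − [6·(-94.0) + 4·(-68.3) + 1·(-1307.4)]
= -11.7 kcal/mol

ΔH° = -11.7 kcal/mol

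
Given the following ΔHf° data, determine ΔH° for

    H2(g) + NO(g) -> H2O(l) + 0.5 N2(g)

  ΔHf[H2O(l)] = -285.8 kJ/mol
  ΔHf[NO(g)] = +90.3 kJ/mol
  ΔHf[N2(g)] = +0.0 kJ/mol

ΔH° = -376.1 kJ/mol

ΔH°rxn = Σ nΔHf°(products) − Σ nΔHf°(reactants).
Products: 1·(-285.8) + 1/2·(+0.0) = -285.8
Reactants: 1·(+0.0) + 1·(+90.3) = +90.3
ΔH° = (-285.8) − (+90.3) = -376.1 kJ/mol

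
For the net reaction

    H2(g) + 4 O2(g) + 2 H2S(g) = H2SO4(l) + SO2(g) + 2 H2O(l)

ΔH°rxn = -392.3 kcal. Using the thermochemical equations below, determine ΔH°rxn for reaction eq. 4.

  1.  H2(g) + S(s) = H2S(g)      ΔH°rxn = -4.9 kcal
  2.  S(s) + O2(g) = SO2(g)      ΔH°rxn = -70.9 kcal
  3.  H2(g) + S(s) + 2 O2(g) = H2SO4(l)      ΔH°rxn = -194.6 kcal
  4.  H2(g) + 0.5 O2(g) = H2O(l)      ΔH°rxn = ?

eq. 1 reversed and × 2 (reverse to put H2S(g) on the reactant side; ×2 to match 2 H2S(g) in the target): (-2)·(-4.9) = +9.8 kcal
eq. 2 as written (SO2(g) already on the product side): -70.9 kcal
eq. 3 as written (H2SO4(l) already on the product side): -194.6 kcal
eq. 4 × 2 (scale by 2 for the 2 H2O(l)): contributes 2·x
-392.3 = (+9.8) + (-70.9) + (-194.6) + 2·x
x = (-392.3 − (-255.7)) / (2) = -68.3 kcal

ΔH°rxn = -68.3 kcal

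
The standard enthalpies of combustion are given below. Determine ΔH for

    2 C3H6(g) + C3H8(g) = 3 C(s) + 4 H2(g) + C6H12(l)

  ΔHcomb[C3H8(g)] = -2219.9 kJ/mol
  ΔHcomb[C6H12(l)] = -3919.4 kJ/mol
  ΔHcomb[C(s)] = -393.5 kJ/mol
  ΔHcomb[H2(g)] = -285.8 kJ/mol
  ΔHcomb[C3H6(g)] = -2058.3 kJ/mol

ΔH = -93.4 kJ/mol

Using ΔH = Σ nΔHc°(reactants) − Σ nΔHc°(products):
= [2·(-2058.3) + 1·(-2219.9)] − [3·(-393.5) + 4·(-285.8) + 1·(-3919.4)]
= -93.4 kJ/mol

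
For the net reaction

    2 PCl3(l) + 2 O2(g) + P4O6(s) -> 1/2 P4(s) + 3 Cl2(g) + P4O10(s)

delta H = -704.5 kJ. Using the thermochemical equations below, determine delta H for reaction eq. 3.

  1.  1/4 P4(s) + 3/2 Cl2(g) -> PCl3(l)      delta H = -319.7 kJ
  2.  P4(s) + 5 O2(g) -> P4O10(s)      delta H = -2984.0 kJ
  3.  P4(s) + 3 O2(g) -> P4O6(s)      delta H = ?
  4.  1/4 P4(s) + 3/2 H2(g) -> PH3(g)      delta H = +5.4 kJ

delta H = -1640.1 kJ

eq. 1 reversed and × 2: (-2)·(-319.7) = +639.4 kJ
eq. 2 as written: -2984.0 kJ
eq. 3 reversed: contributes −x
eq. 4: not needed.
-704.5 = (+639.4) + (-2984.0) − x
x = (-704.5 − (-2344.6)) / (-1) = -1640.1 kJ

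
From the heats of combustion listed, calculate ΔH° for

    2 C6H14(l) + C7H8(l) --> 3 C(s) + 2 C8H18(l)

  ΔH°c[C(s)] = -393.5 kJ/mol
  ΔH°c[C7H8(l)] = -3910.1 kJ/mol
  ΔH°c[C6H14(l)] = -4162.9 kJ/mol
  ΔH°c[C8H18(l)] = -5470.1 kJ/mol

ΔH° = -115.2 kJ/mol

With combustion enthalpies, reactants minus products:
= [2·(-4162.9) + 1·(-3910.1)] − [3·(-393.5) + 2·(-5470.1)]
= -115.2 kJ/mol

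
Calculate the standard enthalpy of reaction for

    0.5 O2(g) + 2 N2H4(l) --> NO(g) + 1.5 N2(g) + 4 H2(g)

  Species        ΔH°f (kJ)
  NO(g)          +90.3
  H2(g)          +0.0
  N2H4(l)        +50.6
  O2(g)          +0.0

ΔH°rxn = -10.9 kJ

ΔH°rxn = Σ nΔHf°(products) − Σ nΔHf°(reactants).
Products: 1·(+90.3) + 3/2·(+0.0) + 4·(+0.0) = +90.3
Reactants: 1/2·(+0.0) + 2·(+50.6) = +101.2
ΔH°rxn = (+90.3) − (+101.2) = -10.9 kJ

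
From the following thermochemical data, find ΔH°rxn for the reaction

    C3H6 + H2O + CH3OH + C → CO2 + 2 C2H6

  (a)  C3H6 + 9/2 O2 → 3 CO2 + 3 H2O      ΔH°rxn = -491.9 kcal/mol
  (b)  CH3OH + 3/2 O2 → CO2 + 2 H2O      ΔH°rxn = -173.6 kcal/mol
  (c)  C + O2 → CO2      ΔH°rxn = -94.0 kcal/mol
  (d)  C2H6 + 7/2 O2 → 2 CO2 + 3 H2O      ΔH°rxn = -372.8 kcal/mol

(a) as written: -491.9 kcal/mol
(b) as written: -173.6 kcal/mol
(c) as written: -94.0 kcal/mol
(d) reversed and × 2: (-2)·(-372.8) = +745.6 kcal/mol
ΔH°rxn = (-491.9) + (-173.6) + (-94.0) + (+745.6) = -13.9 kcal/mol

ΔH°rxn = -13.9 kcal/mol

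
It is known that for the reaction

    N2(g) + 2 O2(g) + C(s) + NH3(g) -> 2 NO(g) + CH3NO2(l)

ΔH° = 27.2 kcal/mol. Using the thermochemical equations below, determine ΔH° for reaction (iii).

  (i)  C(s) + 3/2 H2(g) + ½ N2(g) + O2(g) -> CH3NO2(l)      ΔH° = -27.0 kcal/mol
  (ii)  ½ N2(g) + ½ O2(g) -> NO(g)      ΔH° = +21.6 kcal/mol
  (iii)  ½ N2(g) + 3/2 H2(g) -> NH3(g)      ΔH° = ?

(i) as written: -27.0 kcal/mol
(ii) × 2: (2)·(+21.6) = +43.2 kcal/mol
(iii) reversed: contributes −x
+27.2 = (-27.0) + (+43.2) − x
x = (+27.2 − (+16.2)) / (-1) = -11.0 kcal/mol

ΔH° = -11.0 kcal/mol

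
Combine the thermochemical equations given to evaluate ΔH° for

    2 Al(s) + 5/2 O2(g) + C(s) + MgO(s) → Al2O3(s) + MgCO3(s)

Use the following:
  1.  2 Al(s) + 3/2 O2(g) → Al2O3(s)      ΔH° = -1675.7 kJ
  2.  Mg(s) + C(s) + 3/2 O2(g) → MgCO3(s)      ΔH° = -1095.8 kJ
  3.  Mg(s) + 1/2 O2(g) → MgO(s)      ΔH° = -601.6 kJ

ΔH° = -2169.9 kJ

eq. 1 as written (Al2O3(s) already on the product side): -1675.7 kJ
eq. 2 as written (MgCO3(s) already on the product side): -1095.8 kJ
eq. 3 reversed (MgO(s) must end up as a reactant): +601.6 kJ
Summing the manipulated equations, ΔH° = (-1675.7) + (-1095.8) + (+601.6) = -2169.9 kJ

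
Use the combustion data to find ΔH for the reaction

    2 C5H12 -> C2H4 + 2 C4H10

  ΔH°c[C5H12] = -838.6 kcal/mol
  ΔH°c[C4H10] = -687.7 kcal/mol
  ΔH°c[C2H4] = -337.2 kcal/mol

Using ΔH = Σ nΔHc°(reactants) − Σ nΔHc°(products):
= [2·(-838.6)] − [1·(-337.2) + 2·(-687.7)]
= 35.4 kcal/mol

ΔH = 35.4 kcal/mol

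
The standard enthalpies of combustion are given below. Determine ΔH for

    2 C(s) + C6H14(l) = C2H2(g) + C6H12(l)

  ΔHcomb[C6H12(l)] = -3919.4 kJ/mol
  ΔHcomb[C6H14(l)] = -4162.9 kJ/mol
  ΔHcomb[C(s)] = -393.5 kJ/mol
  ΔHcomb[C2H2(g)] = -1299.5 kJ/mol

With combustion enthalpies, reactants minus products:
= [2·(-393.5) + 1·(-4162.9)] − [1·(-1299.5) + 1·(-3919.4)]
= 269.0 kJ/mol

ΔH = 269.0 kJ/mol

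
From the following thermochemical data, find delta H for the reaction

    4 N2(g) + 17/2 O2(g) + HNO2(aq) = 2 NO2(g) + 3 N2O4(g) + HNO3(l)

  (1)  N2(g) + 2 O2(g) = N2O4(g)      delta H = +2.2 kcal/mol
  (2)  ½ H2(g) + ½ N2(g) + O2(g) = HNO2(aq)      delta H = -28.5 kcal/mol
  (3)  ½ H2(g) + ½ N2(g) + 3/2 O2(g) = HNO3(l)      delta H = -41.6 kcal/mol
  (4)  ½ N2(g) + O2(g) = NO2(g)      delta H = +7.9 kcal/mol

delta H = 9.3 kcal/mol

(1) × 3 (×3 to match 3 N2O4(g) in the target): (3)·(+2.2) = +6.6 kcal/mol
(2) reversed (reverse to put HNO2(aq) on the reactant side): +28.5 kcal/mol
(3) as written (HNO3(l) already on the product side): -41.6 kcal/mol
(4) × 2 (scale by 2 for the 2 NO2(g)): (2)·(+7.9) = +15.8 kcal/mol
Combining the equations, delta H = (3)·(+2.2) + (-1)·(-28.5) + (1)·(-41.6) + (2)·(+7.9) = 9.3 kcal/mol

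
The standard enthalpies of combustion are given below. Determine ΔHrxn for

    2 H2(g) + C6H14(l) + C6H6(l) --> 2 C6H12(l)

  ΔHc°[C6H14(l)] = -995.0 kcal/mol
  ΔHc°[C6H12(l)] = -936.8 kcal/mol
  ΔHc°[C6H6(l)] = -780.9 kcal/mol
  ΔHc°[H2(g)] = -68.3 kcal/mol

Using ΔH = Σ nΔHc°(reactants) − Σ nΔHc°(products):
= [2·(-68.3) + 1·(-995.0) + 1·(-780.9)] − [2·(-936.8)]
= -38.9 kcal/mol

ΔHrxn = -38.9 kcal/mol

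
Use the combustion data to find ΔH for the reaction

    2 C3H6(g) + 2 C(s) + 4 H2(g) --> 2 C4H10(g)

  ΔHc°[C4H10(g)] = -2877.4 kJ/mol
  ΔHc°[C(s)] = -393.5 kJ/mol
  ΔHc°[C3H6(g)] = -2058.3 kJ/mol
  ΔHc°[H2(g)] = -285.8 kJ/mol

ΔH = -292.0 kJ/mol

Using ΔH = Σ nΔHc°(reactants) − Σ nΔHc°(products):
= [2·(-2058.3) + 2·(-393.5) + 4·(-285.8)] − [2·(-2877.4)]
= -292.0 kJ/mol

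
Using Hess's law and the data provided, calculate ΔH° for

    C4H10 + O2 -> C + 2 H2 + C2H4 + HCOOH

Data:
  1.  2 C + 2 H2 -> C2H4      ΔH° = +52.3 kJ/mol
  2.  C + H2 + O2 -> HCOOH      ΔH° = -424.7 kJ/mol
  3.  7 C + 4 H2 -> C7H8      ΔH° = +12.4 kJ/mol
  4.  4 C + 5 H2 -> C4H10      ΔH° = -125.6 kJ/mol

ΔH° = -246.8 kJ/mol

eq. 1 as written: +52.3 kJ/mol
eq. 2 as written: -424.7 kJ/mol
eq. 3: not needed.
eq. 4 reversed: +125.6 kJ/mol
Summing the manipulated equations, ΔH° = (+52.3) + (-424.7) + (+125.6) = -246.8 kJ/mol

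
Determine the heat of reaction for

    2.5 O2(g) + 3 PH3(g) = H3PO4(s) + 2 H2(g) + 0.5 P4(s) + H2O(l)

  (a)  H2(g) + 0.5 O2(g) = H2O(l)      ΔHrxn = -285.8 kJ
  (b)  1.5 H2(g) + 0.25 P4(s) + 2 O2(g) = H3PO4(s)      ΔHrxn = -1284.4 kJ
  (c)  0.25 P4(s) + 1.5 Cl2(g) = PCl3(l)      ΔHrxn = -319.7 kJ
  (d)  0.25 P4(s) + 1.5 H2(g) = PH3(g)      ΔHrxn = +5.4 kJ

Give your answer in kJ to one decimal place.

(a) as written (H2O(l) already on the product side): -285.8 kJ
(b) as written (H3PO4(s) already on the product side): -1284.4 kJ
(c): not needed (PCl3(l) appears nowhere else).
(d) reversed and × 3 (reverse to put PH3(g) on the reactant side; ×3 to match 3 PH3(g) in the target): (-3)·(+5.4) = -16.2 kJ
ΔHrxn = (1)·(-285.8) + (1)·(-1284.4) + (-3)·(+5.4) = -1586.4 kJ

ΔHrxn = -1586.4 kJ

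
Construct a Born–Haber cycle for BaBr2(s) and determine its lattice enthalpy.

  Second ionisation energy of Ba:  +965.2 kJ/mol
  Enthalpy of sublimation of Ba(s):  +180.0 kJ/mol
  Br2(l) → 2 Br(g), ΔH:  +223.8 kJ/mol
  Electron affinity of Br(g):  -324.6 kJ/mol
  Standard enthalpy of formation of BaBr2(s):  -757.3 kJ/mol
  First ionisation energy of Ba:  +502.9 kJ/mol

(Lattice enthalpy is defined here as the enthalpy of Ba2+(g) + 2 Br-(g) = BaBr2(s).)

U = -1980.0 kJ/mol

ΔHf° = 1·ΔHsub + 1·(ΣIE) + 1·D(Br2) + 2·EA + U
-757.3 = 1·(+180.0) + 1·(+1468.1) + 1·(+223.8) + 2·(-324.6) + U
U = -757.3 − (+1222.7) = -1980.0 kJ/mol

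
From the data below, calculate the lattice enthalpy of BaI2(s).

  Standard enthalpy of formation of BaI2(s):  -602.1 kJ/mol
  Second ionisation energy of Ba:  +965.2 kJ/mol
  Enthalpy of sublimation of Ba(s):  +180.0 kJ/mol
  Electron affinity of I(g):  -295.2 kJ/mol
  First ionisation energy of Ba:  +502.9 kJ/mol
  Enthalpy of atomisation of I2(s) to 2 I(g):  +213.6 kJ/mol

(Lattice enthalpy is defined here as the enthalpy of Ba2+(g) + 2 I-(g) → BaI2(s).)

ΔHf° = 1·ΔHsub + 1·(ΣIE) + 1·D(I2) + 2·EA + U
-602.1 = 1·(+180.0) + 1·(+1468.1) + 1·(+213.6) + 2·(-295.2) + U
U = -602.1 − (+1271.3) = -1873.4 kJ/mol

U = -1873.4 kJ/mol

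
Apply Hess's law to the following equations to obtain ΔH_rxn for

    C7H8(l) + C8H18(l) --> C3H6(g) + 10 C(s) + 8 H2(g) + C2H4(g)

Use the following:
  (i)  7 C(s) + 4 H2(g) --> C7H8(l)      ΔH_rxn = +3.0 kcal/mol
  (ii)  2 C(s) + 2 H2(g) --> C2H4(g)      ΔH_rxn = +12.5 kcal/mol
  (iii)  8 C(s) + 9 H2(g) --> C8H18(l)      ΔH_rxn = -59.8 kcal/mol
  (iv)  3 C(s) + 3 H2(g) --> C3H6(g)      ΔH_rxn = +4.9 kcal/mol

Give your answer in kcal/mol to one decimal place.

ΔH_rxn = 74.2 kcal/mol

(i) reversed: -3.0 kcal/mol
(ii) as written: +12.5 kcal/mol
(iii) reversed: +59.8 kcal/mol
(iv) as written: +4.9 kcal/mol
Since enthalpy is a state function, ΔH_rxn = (-3.0) + (+12.5) + (+59.8) + (+4.9) = 74.2 kcal/mol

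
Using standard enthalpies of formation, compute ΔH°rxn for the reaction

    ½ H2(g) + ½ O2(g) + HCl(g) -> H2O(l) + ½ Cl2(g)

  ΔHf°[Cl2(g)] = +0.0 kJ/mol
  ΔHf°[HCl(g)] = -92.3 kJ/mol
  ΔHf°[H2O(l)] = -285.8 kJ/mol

Products: 1·(-285.8) + 1/2·(+0.0) = -285.8
Reactants: 1/2·(+0.0) + 1/2·(+0.0) + 1·(-92.3) = -92.3
ΔH°rxn = (-285.8) − (-92.3) = -193.5 kJ/mol

ΔH°rxn = -193.5 kJ/mol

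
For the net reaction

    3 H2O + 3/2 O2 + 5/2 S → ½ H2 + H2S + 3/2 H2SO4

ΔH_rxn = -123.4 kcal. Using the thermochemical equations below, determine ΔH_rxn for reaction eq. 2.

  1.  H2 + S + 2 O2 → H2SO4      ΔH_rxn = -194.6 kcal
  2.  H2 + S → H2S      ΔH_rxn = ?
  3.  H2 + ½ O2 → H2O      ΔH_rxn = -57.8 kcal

ΔH_rxn = -4.9 kcal

eq. 1 × 3/2 (×3/2 to match 3/2 H2SO4 in the target): (3/2)·(-194.6) = -291.9 kcal
eq. 2 as written (H2S already on the product side): contributes x
eq. 3 reversed and × 3 (reverse to put H2O on the reactant side; ×3 to match 3 H2O in the target): (-3)·(-57.8) = +173.4 kcal
-123.4 = (-291.9) + (+173.4) + x
x = (-123.4 − (-118.5)) / (1) = -4.9 kcal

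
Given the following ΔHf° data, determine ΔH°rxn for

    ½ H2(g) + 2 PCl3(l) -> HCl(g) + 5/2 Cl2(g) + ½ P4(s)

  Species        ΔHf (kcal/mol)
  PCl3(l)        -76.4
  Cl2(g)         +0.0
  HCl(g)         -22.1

Products: 1·(-22.1) + 5/2·(+0.0) + 1/2·(+0.0) = -22.1
Reactants: 1/2·(+0.0) + 2·(-76.4) = -152.8
ΔH°rxn = (-22.1) − (-152.8) = 130.7 kcal/mol

ΔH°rxn = 130.7 kcal/mol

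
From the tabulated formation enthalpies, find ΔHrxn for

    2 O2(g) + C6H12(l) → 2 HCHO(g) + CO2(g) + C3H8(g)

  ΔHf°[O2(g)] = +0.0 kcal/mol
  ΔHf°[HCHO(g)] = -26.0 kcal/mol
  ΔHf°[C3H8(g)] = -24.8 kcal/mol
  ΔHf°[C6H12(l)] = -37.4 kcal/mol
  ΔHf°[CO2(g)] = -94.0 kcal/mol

ΔHrxn = -133.4 kcal/mol

Products: 2·(-26.0) + 1·(-94.0) + 1·(-24.8) = -170.8
Reactants: 2·(+0.0) + 1·(-37.4) = -37.4
ΔHrxn = (-170.8) − (-37.4) = -133.4 kcal/mol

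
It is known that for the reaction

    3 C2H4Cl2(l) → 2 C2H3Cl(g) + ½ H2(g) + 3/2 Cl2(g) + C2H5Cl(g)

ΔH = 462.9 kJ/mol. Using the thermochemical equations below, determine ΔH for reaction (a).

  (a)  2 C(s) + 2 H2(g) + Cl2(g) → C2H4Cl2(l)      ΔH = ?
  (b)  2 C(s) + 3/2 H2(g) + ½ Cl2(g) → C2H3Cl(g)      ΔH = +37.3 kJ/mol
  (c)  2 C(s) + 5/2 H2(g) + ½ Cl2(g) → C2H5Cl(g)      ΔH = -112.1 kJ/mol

(a) reversed and × 3 (reverse to put C2H4Cl2(l) on the reactant side; ×3 to match 3 C2H4Cl2(l) in the target): contributes −3·x
(b) × 2 (×2 to match 2 C2H3Cl(g) in the target): (2)·(+37.3) = +74.6 kJ/mol
(c) as written (C2H5Cl(g) already on the product side): -112.1 kJ/mol
+462.9 = (+74.6) + (-112.1) − 3·x
x = (+462.9 − (-37.5)) / (-3) = -166.8 kJ/mol

ΔH = -166.8 kJ/mol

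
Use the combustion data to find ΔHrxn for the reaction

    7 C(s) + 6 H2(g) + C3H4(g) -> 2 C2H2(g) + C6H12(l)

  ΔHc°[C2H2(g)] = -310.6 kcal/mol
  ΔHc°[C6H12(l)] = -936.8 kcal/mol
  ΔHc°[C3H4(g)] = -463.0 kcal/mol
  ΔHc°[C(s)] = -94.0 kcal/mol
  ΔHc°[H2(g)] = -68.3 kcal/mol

Using ΔH = Σ nΔHc°(reactants) − Σ nΔHc°(products):
= [7·(-94.0) + 6·(-68.3) + 1·(-463.0)] − [2·(-310.6) + 1·(-936.8)]
= 27.2 kcal/mol

ΔHrxn = 27.2 kcal/mol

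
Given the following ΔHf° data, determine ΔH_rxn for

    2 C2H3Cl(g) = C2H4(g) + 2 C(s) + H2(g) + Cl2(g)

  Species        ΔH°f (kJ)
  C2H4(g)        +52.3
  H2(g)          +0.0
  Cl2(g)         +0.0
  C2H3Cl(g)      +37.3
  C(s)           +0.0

Products: 1·(+52.3) + 2·(+0.0) + 1·(+0.0) + 1·(+0.0) = +52.3
Reactants: 2·(+37.3) = +74.6
ΔH_rxn = (+52.3) − (+74.6) = -22.3 kJ

ΔH_rxn = -22.3 kJ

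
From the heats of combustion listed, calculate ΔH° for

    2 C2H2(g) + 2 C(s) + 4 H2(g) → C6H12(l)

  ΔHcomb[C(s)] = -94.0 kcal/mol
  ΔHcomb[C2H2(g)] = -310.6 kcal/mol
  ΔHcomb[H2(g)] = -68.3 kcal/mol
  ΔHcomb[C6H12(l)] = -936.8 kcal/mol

ΔH° = -145.6 kcal/mol

Using ΔH = Σ nΔHc°(reactants) − Σ nΔHc°(products):
= [2·(-310.6) + 2·(-94.0) + 4·(-68.3)] − [1·(-936.8)]
= -145.6 kcal/mol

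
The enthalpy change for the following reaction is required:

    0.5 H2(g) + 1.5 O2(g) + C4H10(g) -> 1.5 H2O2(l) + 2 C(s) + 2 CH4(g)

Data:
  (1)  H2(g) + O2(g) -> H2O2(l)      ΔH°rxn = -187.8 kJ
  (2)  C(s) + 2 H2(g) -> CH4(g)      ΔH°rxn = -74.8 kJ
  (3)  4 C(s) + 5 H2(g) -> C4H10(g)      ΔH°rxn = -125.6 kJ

ΔH°rxn = -305.7 kJ

(1) × 3/2 (scale by 3/2 for the 3/2 H2O2(l)): (3/2)·(-187.8) = -281.7 kJ
(2) × 2 (×2 to match 2 CH4(g) in the target): (2)·(-74.8) = -149.6 kJ
(3) reversed (reverse to put C4H10(g) on the reactant side): +125.6 kJ
Since enthalpy is a state function, ΔH°rxn = (3/2)·(-187.8) + (2)·(-74.8) + (-1)·(-125.6) = -305.7 kJ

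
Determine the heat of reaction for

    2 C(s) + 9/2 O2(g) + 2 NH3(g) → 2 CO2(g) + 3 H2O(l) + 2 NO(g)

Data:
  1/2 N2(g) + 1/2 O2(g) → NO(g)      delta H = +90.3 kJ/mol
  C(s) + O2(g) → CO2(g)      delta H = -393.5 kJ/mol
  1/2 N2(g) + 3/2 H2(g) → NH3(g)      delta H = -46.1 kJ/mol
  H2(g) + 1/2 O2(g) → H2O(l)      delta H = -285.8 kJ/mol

equation 1 × 2 (×2 to match 2 NO(g) in the target): (2)·(+90.3) = +180.6 kJ/mol
equation 2 × 2 (scale by 2 for the 2 CO2(g)): (2)·(-393.5) = -787.0 kJ/mol
equation 3 reversed and × 2 (reverse to put NH3(g) on the reactant side; scale by 2 for the 2 NH3(g)): (-2)·(-46.1) = +92.2 kJ/mol
equation 4 × 3 (×3 to match 3 H2O(l) in the target): (3)·(-285.8) = -857.4 kJ/mol
By Hess's law, delta H = (2)·(+90.3) + (2)·(-393.5) + (-2)·(-46.1) + (3)·(-285.8) = -1371.6 kJ/mol

delta H = -1371.6 kJ/mol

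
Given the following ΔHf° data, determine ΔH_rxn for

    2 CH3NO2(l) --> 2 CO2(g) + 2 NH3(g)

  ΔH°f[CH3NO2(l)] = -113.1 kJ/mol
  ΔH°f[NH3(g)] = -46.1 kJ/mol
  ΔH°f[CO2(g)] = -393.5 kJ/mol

Products: 2·(-393.5) + 2·(-46.1) = -879.2
Reactants: 2·(-113.1) = -226.2
ΔH_rxn = (-879.2) − (-226.2) = -653.0 kJ/mol

ΔH_rxn = -653.0 kJ/mol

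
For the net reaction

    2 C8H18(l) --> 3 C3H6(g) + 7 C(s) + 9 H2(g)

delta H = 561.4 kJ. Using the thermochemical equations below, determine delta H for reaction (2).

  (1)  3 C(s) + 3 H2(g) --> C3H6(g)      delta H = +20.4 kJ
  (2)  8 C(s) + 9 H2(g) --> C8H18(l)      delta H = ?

(1) × 3: (3)·(+20.4) = +61.2 kJ
(2) reversed and × 2: contributes −2·x
+561.4 = (+61.2) − 2·x
x = (+561.4 − (+61.2)) / (-2) = -250.1 kJ

delta H = -250.1 kJ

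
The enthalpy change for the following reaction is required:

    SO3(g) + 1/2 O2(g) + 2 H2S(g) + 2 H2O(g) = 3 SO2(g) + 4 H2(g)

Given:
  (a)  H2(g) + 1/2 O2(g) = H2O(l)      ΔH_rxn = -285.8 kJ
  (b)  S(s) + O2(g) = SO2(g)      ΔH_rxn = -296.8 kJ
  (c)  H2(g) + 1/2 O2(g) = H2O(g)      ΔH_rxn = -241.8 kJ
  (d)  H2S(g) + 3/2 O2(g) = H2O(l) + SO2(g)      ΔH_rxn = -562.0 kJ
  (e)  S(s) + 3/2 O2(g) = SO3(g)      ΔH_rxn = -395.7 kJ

(a) reversed and × 2: (-2)·(-285.8) = +571.6 kJ
(b) as written: -296.8 kJ
(c) reversed and × 2 (reverse to put H2O(g) on the reactant side; ×2 to match 2 H2O(g) in the target): (-2)·(-241.8) = +483.6 kJ
(d) × 2 (×2 to match 2 H2S(g) in the target): (2)·(-562.0) = -1124.0 kJ
(e) reversed (reverse to put SO3(g) on the reactant side): +395.7 kJ
ΔH_rxn = (-2)·(-285.8) + (1)·(-296.8) + (-2)·(-241.8) + (2)·(-562.0) + (-1)·(-395.7) = 30.1 kJ

ΔH_rxn = 30.1 kJ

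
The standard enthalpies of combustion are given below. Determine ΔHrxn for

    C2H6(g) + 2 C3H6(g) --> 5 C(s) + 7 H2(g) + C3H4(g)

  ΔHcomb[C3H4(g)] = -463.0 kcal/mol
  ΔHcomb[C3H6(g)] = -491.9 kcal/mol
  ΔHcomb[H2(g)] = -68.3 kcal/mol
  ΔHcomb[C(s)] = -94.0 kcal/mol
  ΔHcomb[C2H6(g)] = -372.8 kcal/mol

With combustion enthalpies, reactants minus products:
= [1·(-372.8) + 2·(-491.9)] − [5·(-94.0) + 7·(-68.3) + 1·(-463.0)]
= 54.5 kcal/mol

ΔHrxn = 54.5 kcal/mol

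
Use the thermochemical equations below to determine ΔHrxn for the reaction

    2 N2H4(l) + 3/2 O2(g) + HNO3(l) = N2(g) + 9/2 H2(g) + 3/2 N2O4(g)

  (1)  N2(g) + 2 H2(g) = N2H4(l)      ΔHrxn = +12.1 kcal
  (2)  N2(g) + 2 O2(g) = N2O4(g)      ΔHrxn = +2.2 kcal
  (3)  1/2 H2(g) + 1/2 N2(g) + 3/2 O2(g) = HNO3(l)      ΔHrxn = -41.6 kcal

(1) reversed and × 2: (-2)·(+12.1) = -24.2 kcal
(2) × 3/2: (3/2)·(+2.2) = +3.3 kcal
(3) reversed: +41.6 kcal
Combining the equations, ΔHrxn = (-24.2) + (+3.3) + (+41.6) = 20.7 kcal

ΔHrxn = 20.7 kcal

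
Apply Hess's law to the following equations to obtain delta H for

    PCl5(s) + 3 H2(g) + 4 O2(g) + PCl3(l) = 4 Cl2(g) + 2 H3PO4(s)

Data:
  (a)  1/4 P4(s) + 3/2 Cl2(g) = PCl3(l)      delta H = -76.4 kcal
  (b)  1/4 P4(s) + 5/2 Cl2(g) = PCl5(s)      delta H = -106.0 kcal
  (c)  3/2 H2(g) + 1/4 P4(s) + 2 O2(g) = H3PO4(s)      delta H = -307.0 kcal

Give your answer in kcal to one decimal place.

(a) reversed: +76.4 kcal
(b) reversed: +106.0 kcal
(c) × 2: (2)·(-307.0) = -614.0 kcal
delta H = (+76.4) + (+106.0) + (-614.0) = -431.6 kcal

delta H = -431.6 kcal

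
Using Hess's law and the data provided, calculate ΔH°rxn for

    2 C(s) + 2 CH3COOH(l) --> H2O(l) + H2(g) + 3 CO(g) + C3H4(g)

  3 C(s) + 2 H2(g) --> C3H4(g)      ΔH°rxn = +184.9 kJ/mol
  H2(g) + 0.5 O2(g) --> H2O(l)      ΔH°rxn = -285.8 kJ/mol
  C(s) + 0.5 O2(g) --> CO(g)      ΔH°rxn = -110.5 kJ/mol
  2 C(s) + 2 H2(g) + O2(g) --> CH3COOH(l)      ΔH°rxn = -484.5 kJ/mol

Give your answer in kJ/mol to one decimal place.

ΔH°rxn = 536.6 kJ/mol

equation 1 as written (C3H4(g) already on the product side): +184.9 kJ/mol
equation 2 as written (H2O(l) already on the product side): -285.8 kJ/mol
equation 3 × 3 (scale by 3 for the 3 CO(g)): (3)·(-110.5) = -331.5 kJ/mol
equation 4 reversed and × 2 (reverse to put CH3COOH(l) on the reactant side; ×2 to match 2 CH3COOH(l) in the target): (-2)·(-484.5) = +969.0 kJ/mol
By Hess's law, ΔH°rxn = (+184.9) + (-285.8) + (-331.5) + (+969.0) = 536.6 kJ/mol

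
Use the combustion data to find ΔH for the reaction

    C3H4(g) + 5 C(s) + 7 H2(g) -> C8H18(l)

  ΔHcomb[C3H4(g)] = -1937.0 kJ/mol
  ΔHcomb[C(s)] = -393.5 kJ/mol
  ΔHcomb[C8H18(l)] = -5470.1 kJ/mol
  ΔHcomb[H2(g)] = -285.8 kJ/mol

ΔH = -435.0 kJ/mol

With combustion enthalpies, reactants minus products:
= [1·(-1937.0) + 5·(-393.5) + 7·(-285.8)] − [1·(-5470.1)]
= -435.0 kJ/mol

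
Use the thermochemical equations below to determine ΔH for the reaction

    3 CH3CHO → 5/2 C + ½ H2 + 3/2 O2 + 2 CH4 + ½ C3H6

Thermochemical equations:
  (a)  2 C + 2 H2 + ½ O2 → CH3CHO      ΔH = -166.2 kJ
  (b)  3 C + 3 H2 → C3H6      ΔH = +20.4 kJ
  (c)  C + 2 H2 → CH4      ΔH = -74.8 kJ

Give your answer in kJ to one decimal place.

(a) reversed and × 3: (-3)·(-166.2) = +498.6 kJ
(b) × 1/2: (1/2)·(+20.4) = +10.2 kJ
(c) × 2: (2)·(-74.8) = -149.6 kJ
Summing the manipulated equations, ΔH = (-3)·(-166.2) + (1/2)·(+20.4) + (2)·(-74.8) = 359.2 kJ

ΔH = 359.2 kJ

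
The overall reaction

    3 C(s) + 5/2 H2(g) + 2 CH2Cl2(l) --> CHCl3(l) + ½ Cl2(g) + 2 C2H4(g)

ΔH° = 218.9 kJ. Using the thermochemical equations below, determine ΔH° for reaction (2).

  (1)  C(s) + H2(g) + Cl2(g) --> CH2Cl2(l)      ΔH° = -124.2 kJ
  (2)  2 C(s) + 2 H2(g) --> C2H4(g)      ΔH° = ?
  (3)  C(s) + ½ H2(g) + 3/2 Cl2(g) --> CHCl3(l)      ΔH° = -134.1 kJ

(1) reversed and × 2 (reverse to put CH2Cl2(l) on the reactant side; scale by 2 for the 2 CH2Cl2(l)): (-2)·(-124.2) = +248.4 kJ
(2) × 2 (×2 to match 2 C2H4(g) in the target): contributes 2·x
(3) as written (CHCl3(l) already on the product side): -134.1 kJ
+218.9 = (+248.4) + (-134.1) + 2·x
x = (+218.9 − (+114.3)) / (2) = 52.3 kJ

ΔH° = 52.3 kJ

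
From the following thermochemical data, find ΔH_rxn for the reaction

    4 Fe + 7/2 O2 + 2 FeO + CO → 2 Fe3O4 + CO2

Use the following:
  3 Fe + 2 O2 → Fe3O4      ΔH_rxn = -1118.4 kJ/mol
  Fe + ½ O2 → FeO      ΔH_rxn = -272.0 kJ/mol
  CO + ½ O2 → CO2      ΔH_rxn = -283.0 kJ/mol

equation 1 × 2 (scale by 2 for the 2 Fe3O4): (2)·(-1118.4) = -2236.8 kJ/mol
equation 2 reversed and × 2 (FeO must end up as a reactant; ×2 to match 2 FeO in the target): (-2)·(-272.0) = +544.0 kJ/mol
equation 3 as written (CO already on the reactant side): -283.0 kJ/mol
Combining the equations, ΔH_rxn = (-2236.8) + (+544.0) + (-283.0) = -1975.8 kJ/mol

ΔH_rxn = -1975.8 kJ/mol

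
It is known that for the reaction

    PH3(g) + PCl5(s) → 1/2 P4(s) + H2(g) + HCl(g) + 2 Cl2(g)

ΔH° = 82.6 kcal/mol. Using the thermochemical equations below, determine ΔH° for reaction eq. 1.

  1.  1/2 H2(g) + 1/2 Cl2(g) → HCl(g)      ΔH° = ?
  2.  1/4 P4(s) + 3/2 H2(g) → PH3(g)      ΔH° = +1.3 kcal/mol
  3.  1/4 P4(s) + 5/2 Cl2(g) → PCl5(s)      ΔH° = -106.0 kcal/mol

eq. 1 as written: contributes x
eq. 2 reversed: -1.3 kcal/mol
eq. 3 reversed: +106.0 kcal/mol
+82.6 = (-1.3) + (+106.0) + x
x = (+82.6 − (+104.7)) / (1) = -22.1 kcal/mol

ΔH° = -22.1 kcal/mol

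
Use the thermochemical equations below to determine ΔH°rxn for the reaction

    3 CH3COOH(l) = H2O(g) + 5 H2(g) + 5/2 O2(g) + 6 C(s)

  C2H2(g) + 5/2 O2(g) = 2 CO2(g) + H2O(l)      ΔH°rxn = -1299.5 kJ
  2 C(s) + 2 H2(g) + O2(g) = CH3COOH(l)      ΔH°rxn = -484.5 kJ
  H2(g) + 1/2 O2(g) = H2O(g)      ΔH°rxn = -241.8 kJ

equation 1: not needed.
equation 2 reversed and × 3: (-3)·(-484.5) = +1453.5 kJ
equation 3 as written: -241.8 kJ
ΔH°rxn = (+1453.5) + (-241.8) = 1211.7 kJ

ΔH°rxn = 1211.7 kJ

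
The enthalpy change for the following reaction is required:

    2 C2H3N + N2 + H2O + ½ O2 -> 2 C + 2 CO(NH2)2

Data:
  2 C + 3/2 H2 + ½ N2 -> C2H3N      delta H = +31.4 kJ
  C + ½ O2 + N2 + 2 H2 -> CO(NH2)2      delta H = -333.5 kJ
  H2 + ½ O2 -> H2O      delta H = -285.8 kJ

equation 1 reversed and × 2: (-2)·(+31.4) = -62.8 kJ
equation 2 × 2: (2)·(-333.5) = -667.0 kJ
equation 3 reversed: +285.8 kJ
Summing the manipulated equations, delta H = (-62.8) + (-667.0) + (+285.8) = -444.0 kJ

delta H = -444.0 kJ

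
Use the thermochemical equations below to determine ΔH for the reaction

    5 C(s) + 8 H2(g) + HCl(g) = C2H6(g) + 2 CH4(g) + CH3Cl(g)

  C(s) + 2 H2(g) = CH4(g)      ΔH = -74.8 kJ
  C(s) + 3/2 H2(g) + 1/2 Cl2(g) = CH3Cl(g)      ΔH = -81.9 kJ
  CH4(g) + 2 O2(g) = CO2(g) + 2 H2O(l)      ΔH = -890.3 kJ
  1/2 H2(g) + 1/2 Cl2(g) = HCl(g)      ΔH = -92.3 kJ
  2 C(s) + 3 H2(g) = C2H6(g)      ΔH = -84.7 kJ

ΔH = -223.9 kJ

equation 1 × 2: (2)·(-74.8) = -149.6 kJ
equation 2 as written (CH3Cl(g) already on the product side): -81.9 kJ
equation 3: not needed (CO2(g) appears nowhere else).
equation 4 reversed (HCl(g) must end up as a reactant): +92.3 kJ
equation 5 as written (C2H6(g) already on the product side): -84.7 kJ
ΔH = (2)·(-74.8) + (1)·(-81.9) + (-1)·(-92.3) + (1)·(-84.7) = -223.9 kJ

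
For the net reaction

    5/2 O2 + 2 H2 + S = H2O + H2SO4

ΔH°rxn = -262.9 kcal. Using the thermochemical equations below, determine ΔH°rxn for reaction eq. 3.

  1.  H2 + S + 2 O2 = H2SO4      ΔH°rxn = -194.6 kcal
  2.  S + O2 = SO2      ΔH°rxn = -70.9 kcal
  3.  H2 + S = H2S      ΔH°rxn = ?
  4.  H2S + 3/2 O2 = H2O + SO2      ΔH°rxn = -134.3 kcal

ΔH°rxn = -4.9 kcal

eq. 1 as written (H2SO4 already on the product side): -194.6 kcal
eq. 2 reversed: +70.9 kcal
eq. 3 as written: contributes x
eq. 4 as written (H2O already on the product side): -134.3 kcal
-262.9 = (-194.6) + (+70.9) + (-134.3) + x
x = (-262.9 − (-258.0)) / (1) = -4.9 kcal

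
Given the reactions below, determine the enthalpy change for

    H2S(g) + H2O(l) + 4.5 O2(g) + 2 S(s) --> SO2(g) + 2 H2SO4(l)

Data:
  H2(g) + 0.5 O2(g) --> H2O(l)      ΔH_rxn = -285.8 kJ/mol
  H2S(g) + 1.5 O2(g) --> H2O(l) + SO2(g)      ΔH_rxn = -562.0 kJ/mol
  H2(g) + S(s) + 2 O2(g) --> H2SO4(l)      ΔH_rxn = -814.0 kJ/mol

equation 1 reversed and × 2: (-2)·(-285.8) = +571.6 kJ/mol
equation 2 as written: -562.0 kJ/mol
equation 3 × 2: (2)·(-814.0) = -1628.0 kJ/mol
ΔH_rxn = (+571.6) + (-562.0) + (-1628.0) = -1618.4 kJ/mol

ΔH_rxn = -1618.4 kJ/mol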